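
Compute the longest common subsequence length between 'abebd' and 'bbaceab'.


DP table for LCS of 'abebd' and 'bbaceab':
       b  b  a  c  e  a  b
    0  0  0  0  0  0  0  0
  a 0  0  0  1  1  1  1  1
  b 0  1  1  1  1  1  1  2
  e 0  1  1  1  1  2  2  2
  b 0  1  2  2  2  2  2  3
  d 0  1  2  2  2  2  2  3
LCS: 'aeb'
LCS length = 3

3


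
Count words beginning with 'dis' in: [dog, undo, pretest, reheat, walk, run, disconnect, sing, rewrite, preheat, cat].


Checking each word for prefix 'dis':
  'dog' -> no (count: 0)
  'undo' -> no (count: 0)
  'pretest' -> no (count: 0)
  'reheat' -> no (count: 0)
  'walk' -> no (count: 0)
  'run' -> no (count: 0)
  'disconnect' -> YES, starts with 'dis' (count: 1)
  'sing' -> no (count: 1)
  'rewrite' -> no (count: 1)
  'preheat' -> no (count: 1)
  'cat' -> no (count: 1)
Total with prefix 'dis': 1

1


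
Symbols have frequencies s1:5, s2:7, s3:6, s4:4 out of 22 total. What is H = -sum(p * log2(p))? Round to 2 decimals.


Computing entropy H = -sum(p_i * log2(p_i)):
  s1: p = 5/22 = 0.2273, -p*log2(p) = 0.4858
  s2: p = 7/22 = 0.3182, -p*log2(p) = 0.5257
  s3: p = 6/22 = 0.2727, -p*log2(p) = 0.5112
  s4: p = 4/22 = 0.1818, -p*log2(p) = 0.4472
H = sum of terms = 1.9699
Rounded to 2 decimals: 1.97

1.97


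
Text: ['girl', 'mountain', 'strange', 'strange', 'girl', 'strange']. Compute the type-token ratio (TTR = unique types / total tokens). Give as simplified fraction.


Tokens: 6
Unique types: ('girl', 'mountain', 'strange') = 3
TTR = 3/6
Simplify: divide both by 3 -> 1/2
TTR = 1/2

1/2


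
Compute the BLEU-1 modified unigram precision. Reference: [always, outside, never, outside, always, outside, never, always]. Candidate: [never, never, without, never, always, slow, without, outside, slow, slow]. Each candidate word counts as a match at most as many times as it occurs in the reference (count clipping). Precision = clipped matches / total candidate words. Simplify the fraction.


Reference word counts: {'always': 3, 'never': 2, 'outside': 3}
Checking each candidate word (with clipping):
  'never' -> in reference (ref count 2, used 1/2) -> match (matches: 1)
  'never' -> in reference (ref count 2, used 2/2) -> match (matches: 2)
  'without' -> not in reference -> no match (matches: 2)
  'never' -> ref count 2 already used up (2/2) -> clipped, no match (matches: 2)
  'always' -> in reference (ref count 3, used 1/3) -> match (matches: 3)
  'slow' -> not in reference -> no match (matches: 3)
  'without' -> not in reference -> no match (matches: 3)
  'outside' -> in reference (ref count 3, used 1/3) -> match (matches: 4)
  'slow' -> not in reference -> no match (matches: 4)
  'slow' -> not in reference -> no match (matches: 4)
Clipped matches: 4, Candidate length: 10
Precision = 4/10 = 2/5

2/5


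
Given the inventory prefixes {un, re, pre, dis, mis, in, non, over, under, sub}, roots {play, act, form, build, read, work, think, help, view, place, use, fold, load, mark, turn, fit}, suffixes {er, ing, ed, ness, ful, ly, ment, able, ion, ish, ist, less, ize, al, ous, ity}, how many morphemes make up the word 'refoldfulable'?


Segmenting 'refoldfulable' against the inventory:
  're' -> prefix (morpheme 1)
  'fold' -> root (morpheme 2)
  'ful' -> suffix (morpheme 3)
  'able' -> suffix (morpheme 4)
Total morphemes: 4

4


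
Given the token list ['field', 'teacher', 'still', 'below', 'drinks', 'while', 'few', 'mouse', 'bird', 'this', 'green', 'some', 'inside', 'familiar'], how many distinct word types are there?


Listing all tokens and tracking unique types:
  Token 1: 'field' -> NEW (unique so far: 1)
  Token 2: 'teacher' -> NEW (unique so far: 2)
  Token 3: 'still' -> NEW (unique so far: 3)
  Token 4: 'below' -> NEW (unique so far: 4)
  Token 5: 'drinks' -> NEW (unique so far: 5)
  Token 6: 'while' -> NEW (unique so far: 6)
  Token 7: 'few' -> NEW (unique so far: 7)
  Token 8: 'mouse' -> NEW (unique so far: 8)
  Token 9: 'bird' -> NEW (unique so far: 9)
  Token 10: 'this' -> NEW (unique so far: 10)
  Token 11: 'green' -> NEW (unique so far: 11)
  Token 12: 'some' -> NEW (unique so far: 12)
  Token 13: 'inside' -> NEW (unique so far: 13)
  Token 14: 'familiar' -> NEW (unique so far: 14)
Unique types: ('below', 'bird', 'drinks', 'familiar', 'few', 'field', 'green', 'inside', 'mouse', 'some', 'still', 'teacher', 'this', 'while')
Vocabulary size: 14

14


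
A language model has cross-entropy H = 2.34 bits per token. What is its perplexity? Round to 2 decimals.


Perplexity formula: PP = 2^H
H = 2.34
PP = 2^2.34
Decompose: 2^2.34 = 2^2 * 2^0.34
2^2 = 4, 2^0.34 ~ 1.2657566
PP ~ 4 * 1.2657566 = 5.0630264
Rounded to 2 decimals: 5.06

5.06


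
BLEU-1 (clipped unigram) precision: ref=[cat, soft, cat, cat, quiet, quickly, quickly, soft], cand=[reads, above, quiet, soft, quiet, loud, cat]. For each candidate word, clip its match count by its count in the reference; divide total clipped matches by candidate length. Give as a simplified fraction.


Reference word counts: {'cat': 3, 'quickly': 2, 'quiet': 1, 'soft': 2}
Checking each candidate word (with clipping):
  'reads' -> not in reference -> no match (matches: 0)
  'above' -> not in reference -> no match (matches: 0)
  'quiet' -> in reference (ref count 1, used 1/1) -> match (matches: 1)
  'soft' -> in reference (ref count 2, used 1/2) -> match (matches: 2)
  'quiet' -> ref count 1 already used up (1/1) -> clipped, no match (matches: 2)
  'loud' -> not in reference -> no match (matches: 2)
  'cat' -> in reference (ref count 3, used 1/3) -> match (matches: 3)
Clipped matches: 3, Candidate length: 7
Precision = 3/7

3/7


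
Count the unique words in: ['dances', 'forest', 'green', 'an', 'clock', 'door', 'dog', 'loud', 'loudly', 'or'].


Listing all tokens and tracking unique types:
  Token 1: 'dances' -> NEW (unique so far: 1)
  Token 2: 'forest' -> NEW (unique so far: 2)
  Token 3: 'green' -> NEW (unique so far: 3)
  Token 4: 'an' -> NEW (unique so far: 4)
  Token 5: 'clock' -> NEW (unique so far: 5)
  Token 6: 'door' -> NEW (unique so far: 6)
  Token 7: 'dog' -> NEW (unique so far: 7)
  Token 8: 'loud' -> NEW (unique so far: 8)
  Token 9: 'loudly' -> NEW (unique so far: 9)
  Token 10: 'or' -> NEW (unique so far: 10)
Unique types: ('an', 'clock', 'dances', 'dog', 'door', 'forest', 'green', 'loud', 'loudly', 'or')
Vocabulary size: 10

10


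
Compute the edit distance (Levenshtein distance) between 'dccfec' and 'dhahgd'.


Building DP table for s1='dccfec' (len 6) and s2='dhahgd' (len 6):
       d  h  a  h  g  d
    0  1  2  3  4  5  6
  d 1  0  1  2  3  4  5
  c 2  1  1  2  3  4  5
  c 3  2  2  2  3  4  5
  f 4  3  3  3  3  4  5
  e 5  4  4  4  4  4  5
  c 6  5  5  5  5  5  5
Edit distance = dp[6][6] = 5

5


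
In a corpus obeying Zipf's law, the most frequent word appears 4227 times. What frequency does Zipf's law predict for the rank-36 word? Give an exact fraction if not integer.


Zipf's law: freq(rank) = f1 / rank
f1 = 4227, rank = 36
freq = 4227 / 36
GCD(4227, 36) = 3
Simplified: 1409/12

1409/12


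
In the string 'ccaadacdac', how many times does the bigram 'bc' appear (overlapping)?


Scanning 'ccaadacdac' for bigram 'bc':
  Position 0: 'cc' -> no
  Position 1: 'ca' -> no
  Position 2: 'aa' -> no
  Position 3: 'ad' -> no
  Position 4: 'da' -> no
  Position 5: 'ac' -> no
  Position 6: 'cd' -> no
  Position 7: 'da' -> no
  Position 8: 'ac' -> no
Total matches: 0

0


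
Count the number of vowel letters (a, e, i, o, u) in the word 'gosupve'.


Scanning each character of 'gosupve':
  Position 1: 'g' -> consonant (running count: 0)
  Position 2: 'o' -> vowel (running count: 1)
  Position 3: 's' -> consonant (running count: 1)
  Position 4: 'u' -> vowel (running count: 2)
  Position 5: 'p' -> consonant (running count: 2)
  Position 6: 'v' -> consonant (running count: 2)
  Position 7: 'e' -> vowel (running count: 3)
Total vowels: 3

3


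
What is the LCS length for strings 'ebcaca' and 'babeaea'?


DP table for LCS of 'ebcaca' and 'babeaea':
       b  a  b  e  a  e  a
    0  0  0  0  0  0  0  0
  e 0  0  0  0  1  1  1  1
  b 0  1  1  1  1  1  1  1
  c 0  1  1  1  1  1  1  1
  a 0  1  2  2  2  2  2  2
  c 0  1  2  2  2  2  2  2
  a 0  1  2  2  2  3  3  3
LCS: 'eaa'
LCS length = 3

3


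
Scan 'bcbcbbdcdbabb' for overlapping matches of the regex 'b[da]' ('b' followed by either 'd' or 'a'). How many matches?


Pattern: b[da] means 'b' followed by either 'd' or 'a'.
Scanning 'bcbcbbdcdbabb' position-by-position:
  Pos 0: window 'bc' -> no
  Pos 1: window 'cb' -> no
  Pos 2: window 'bc' -> no
  Pos 3: window 'cb' -> no
  Pos 4: window 'bb' -> no
  Pos 5: window 'bd' -> MATCH
  Pos 6: window 'dc' -> no
  Pos 7: window 'cd' -> no
  Pos 8: window 'db' -> no
  Pos 9: window 'ba' -> MATCH
  Pos 10: window 'ab' -> no
  Pos 11: window 'bb' -> no
  Pos 12: window 'b' -> no
Total matches: 2

2


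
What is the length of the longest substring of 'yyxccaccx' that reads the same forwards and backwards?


Scanning 'yyxccaccx' for palindromic substrings.
Substring at positions 2-8: 'xccaccx'.
Check: reverse('xccaccx') = 'xccaccx' -> palindrome confirmed.
Neighbouring characters ('y' / '-') break symmetry, so it cannot extend further.
No longer palindromic substring exists; longest length = 7

7


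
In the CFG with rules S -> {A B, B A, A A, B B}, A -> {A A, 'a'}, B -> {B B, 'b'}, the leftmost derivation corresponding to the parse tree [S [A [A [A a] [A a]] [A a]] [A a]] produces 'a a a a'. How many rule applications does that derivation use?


Every bracketed nonterminal node [X ...] in the tree is produced by exactly one rule application.
Reading the tree off as a leftmost derivation:
  Step 1: S  =>  A A   (applied S -> A A)
  Step 2: A A  =>  A A A   (applied A -> A A)
  Step 3: A A A  =>  A A A A   (applied A -> A A)
  Step 4: A A A A  =>  a A A A   (applied A -> a)
  Step 5: a A A A  =>  a a A A   (applied A -> a)
  Step 6: a a A A  =>  a a a A   (applied A -> a)
  Step 7: a a a A  =>  a a a a   (applied A -> a)
Final yield: a a a a
Total rewrite steps: 7

7


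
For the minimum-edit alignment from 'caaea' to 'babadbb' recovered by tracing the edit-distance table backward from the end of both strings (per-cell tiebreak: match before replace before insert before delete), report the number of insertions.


Edit distance = 5. Backtracking from cell (5, 7) with preference match > replace > insert > delete,
then listing the resulting alignment 'caaea' -> 'babadbb' left to right:
  Step 1: replace c->b
  Step 2: keep 'a'
  Step 3: insert 'b' [insertion #1]
  Step 4: keep 'a'
  Step 5: insert 'd' [insertion #2]
  Step 6: replace e->b
  Step 7: replace a->b
Total insertions: 2

2


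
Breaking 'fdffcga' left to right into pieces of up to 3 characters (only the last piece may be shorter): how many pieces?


'fdffcga' has 7 characters.
Chunking with max size 3:
  Chunk 1: 'fdf' (positions 0-2)
  Chunk 2: 'fcg' (positions 3-5)
  Chunk 3: 'a' (positions 6-6)
Total chunks: ceil(7 / 3) = 3

3


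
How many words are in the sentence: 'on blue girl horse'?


Counting words by splitting on spaces:
  Word 1: 'on'
  Word 2: 'blue'
  Word 3: 'girl'
  Word 4: 'horse'
Total words: 4

4


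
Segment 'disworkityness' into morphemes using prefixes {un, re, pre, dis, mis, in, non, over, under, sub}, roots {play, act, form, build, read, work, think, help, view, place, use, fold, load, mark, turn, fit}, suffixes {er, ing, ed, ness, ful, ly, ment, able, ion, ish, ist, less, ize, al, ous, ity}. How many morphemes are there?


Segmenting 'disworkityness' against the inventory:
  'dis' -> prefix (morpheme 1)
  'work' -> root (morpheme 2)
  'ity' -> suffix (morpheme 3)
  'ness' -> suffix (morpheme 4)
Total morphemes: 4

4


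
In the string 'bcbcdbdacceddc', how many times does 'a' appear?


Scanning 'bcbcdbdacceddc' for 'a':
  Position 7: 'a' -> MATCH (count: 1)
Total occurrences of 'a': 1

1


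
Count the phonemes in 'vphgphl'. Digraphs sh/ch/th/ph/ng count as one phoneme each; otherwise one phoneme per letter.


Parsing 'vphgphl' greedily, digraphs first:
  'v' -> consonant phoneme (phonemes so far: 1)
  'ph' -> digraph (1 consonant phoneme) (phonemes so far: 2)
  'g' -> consonant phoneme (phonemes so far: 3)
  'ph' -> digraph (1 consonant phoneme) (phonemes so far: 4)
  'l' -> consonant phoneme (phonemes so far: 5)
Total phonemes: 5

5


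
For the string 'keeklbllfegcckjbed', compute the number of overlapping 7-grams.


String 'keeklbllfegcckjbed' has length L = 18.
Number of overlapping n-grams = L - n + 1
Substituting: 18 - 7 + 1 = 12

12


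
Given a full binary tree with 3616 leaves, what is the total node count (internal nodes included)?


Leaf nodes (terminals): 3616
Internal nodes = n - 1 = 3616 - 1 = 3615
Total = leaves + internal = 3616 + 3615 = 7231

7231


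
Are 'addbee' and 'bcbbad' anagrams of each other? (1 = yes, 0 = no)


Sort characters of 'addbee': 'abddee'
Sort characters of 'bcbbad': 'abbbcd'
Sorted forms differ -> they are NOT anagrams
Result: 0

0


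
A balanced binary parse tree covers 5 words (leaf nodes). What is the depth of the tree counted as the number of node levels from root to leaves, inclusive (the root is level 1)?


In a balanced binary tree with n leaves the deepest leaf is ceil(log2(n)) edges below the root,
so counting node levels inclusive of root and leaves gives ceil(log2(n)) + 1 levels.
log2(5) = 2.3219
ceil(2.3219) = 3
levels = 3 + 1 = 4

4


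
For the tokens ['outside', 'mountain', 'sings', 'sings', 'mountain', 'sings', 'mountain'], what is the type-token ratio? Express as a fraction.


Tokens: 7
Unique types: ('mountain', 'outside', 'sings') = 3
TTR = 3/7
Already in lowest terms.

3/7


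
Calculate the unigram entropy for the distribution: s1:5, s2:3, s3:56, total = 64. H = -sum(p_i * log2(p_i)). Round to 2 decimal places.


Computing entropy H = -sum(p_i * log2(p_i)):
  s1: p = 5/64 = 0.0781, -p*log2(p) = 0.2873
  s2: p = 3/64 = 0.0469, -p*log2(p) = 0.2070
  s3: p = 56/64 = 0.8750, -p*log2(p) = 0.1686
H = sum of terms = 0.6629
Rounded to 2 decimals: 0.66

0.66


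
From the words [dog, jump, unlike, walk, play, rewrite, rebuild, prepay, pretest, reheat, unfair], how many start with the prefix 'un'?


Checking each word for prefix 'un':
  'dog' -> no (count: 0)
  'jump' -> no (count: 0)
  'unlike' -> YES, starts with 'un' (count: 1)
  'walk' -> no (count: 1)
  'play' -> no (count: 1)
  'rewrite' -> no (count: 1)
  'rebuild' -> no (count: 1)
  'prepay' -> no (count: 1)
  'pretest' -> no (count: 1)
  'reheat' -> no (count: 1)
  'unfair' -> YES, starts with 'un' (count: 2)
Total with prefix 'un': 2

2


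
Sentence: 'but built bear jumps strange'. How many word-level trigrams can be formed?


Word trigrams from [5] words:
  Trigram 1: (but built bear)
  Trigram 2: (built bear jumps)
  Trigram 3: (bear jumps strange)
Total word trigrams: 5 - 2 = 3

3


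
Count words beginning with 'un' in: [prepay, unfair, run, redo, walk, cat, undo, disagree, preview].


Checking each word for prefix 'un':
  'prepay' -> no (count: 0)
  'unfair' -> YES, starts with 'un' (count: 1)
  'run' -> no (count: 1)
  'redo' -> no (count: 1)
  'walk' -> no (count: 1)
  'cat' -> no (count: 1)
  'undo' -> YES, starts with 'un' (count: 2)
  'disagree' -> no (count: 2)
  'preview' -> no (count: 2)
Total with prefix 'un': 2

2


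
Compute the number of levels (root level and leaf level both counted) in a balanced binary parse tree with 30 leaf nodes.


In a balanced binary tree with n leaves the deepest leaf is ceil(log2(n)) edges below the root,
so counting node levels inclusive of root and leaves gives ceil(log2(n)) + 1 levels.
log2(30) = 4.9069
ceil(4.9069) = 5
levels = 5 + 1 = 6

6


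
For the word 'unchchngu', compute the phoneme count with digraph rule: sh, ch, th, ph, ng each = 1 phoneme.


Parsing 'unchchngu' greedily, digraphs first:
  'u' -> vowel phoneme (phonemes so far: 1)
  'n' -> consonant phoneme (phonemes so far: 2)
  'ch' -> digraph (1 consonant phoneme) (phonemes so far: 3)
  'ch' -> digraph (1 consonant phoneme) (phonemes so far: 4)
  'ng' -> digraph (1 consonant phoneme) (phonemes so far: 5)
  'u' -> vowel phoneme (phonemes so far: 6)
Total phonemes: 6

6


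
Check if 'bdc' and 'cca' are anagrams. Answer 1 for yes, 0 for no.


Sort characters of 'bdc': 'bcd'
Sort characters of 'cca': 'acc'
Sorted forms differ -> they are NOT anagrams
Result: 0

0


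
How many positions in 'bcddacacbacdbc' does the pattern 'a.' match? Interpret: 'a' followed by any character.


Pattern: a. means 'a' followed by any character.
Scanning 'bcddacacbacdbc' position-by-position:
  Pos 0: window 'bc' -> no
  Pos 1: window 'cd' -> no
  Pos 2: window 'dd' -> no
  Pos 3: window 'da' -> no
  Pos 4: window 'ac' -> MATCH
  Pos 5: window 'ca' -> no
  Pos 6: window 'ac' -> MATCH
  Pos 7: window 'cb' -> no
  Pos 8: window 'ba' -> no
  Pos 9: window 'ac' -> MATCH
  Pos 10: window 'cd' -> no
  Pos 11: window 'db' -> no
  Pos 12: window 'bc' -> no
  Pos 13: window 'c' -> no
Total matches: 3

3


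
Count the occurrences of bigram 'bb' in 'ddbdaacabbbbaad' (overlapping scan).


Scanning 'ddbdaacabbbbaad' for bigram 'bb':
  Position 0: 'dd' -> no
  Position 1: 'db' -> no
  Position 2: 'bd' -> no
  Position 3: 'da' -> no
  Position 4: 'aa' -> no
  Position 5: 'ac' -> no
  Position 6: 'ca' -> no
  Position 7: 'ab' -> no
  Position 8: 'bb' -> MATCH
  Position 9: 'bb' -> MATCH
  Position 10: 'bb' -> MATCH
  Position 11: 'ba' -> no
  Position 12: 'aa' -> no
  Position 13: 'ad' -> no
Total matches: 3

3


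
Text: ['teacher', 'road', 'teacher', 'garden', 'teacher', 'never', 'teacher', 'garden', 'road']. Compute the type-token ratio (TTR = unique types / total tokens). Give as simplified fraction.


Tokens: 9
Unique types: ('garden', 'never', 'road', 'teacher') = 4
TTR = 4/9
Already in lowest terms.

4/9


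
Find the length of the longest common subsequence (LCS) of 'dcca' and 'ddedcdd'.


DP table for LCS of 'dcca' and 'ddedcdd':
       d  d  e  d  c  d  d
    0  0  0  0  0  0  0  0
  d 0  1  1  1  1  1  1  1
  c 0  1  1  1  1  2  2  2
  c 0  1  1  1  1  2  2  2
  a 0  1  1  1  1  2  2  2
LCS: 'dc'
LCS length = 2

2


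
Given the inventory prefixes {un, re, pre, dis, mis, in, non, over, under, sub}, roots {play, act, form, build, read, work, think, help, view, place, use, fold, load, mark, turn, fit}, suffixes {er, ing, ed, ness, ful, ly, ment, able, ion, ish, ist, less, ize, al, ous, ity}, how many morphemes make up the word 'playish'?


Segmenting 'playish' against the inventory:
  'play' -> root (morpheme 1)
  'ish' -> suffix (morpheme 2)
Total morphemes: 2

2


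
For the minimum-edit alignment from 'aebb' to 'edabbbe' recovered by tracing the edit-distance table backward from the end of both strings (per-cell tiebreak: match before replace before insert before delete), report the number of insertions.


Edit distance = 4. Backtracking from cell (4, 7) with preference match > replace > insert > delete,
then listing the resulting alignment 'aebb' -> 'edabbbe' left to right:
  Step 1: insert 'e' [insertion #1]
  Step 2: insert 'd' [insertion #2]
  Step 3: keep 'a'
  Step 4: replace e->b
  Step 5: keep 'b'
  Step 6: keep 'b'
  Step 7: insert 'e' [insertion #3]
Total insertions: 3

3


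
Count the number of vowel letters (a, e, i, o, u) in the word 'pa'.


Scanning each character of 'pa':
  Position 1: 'p' -> consonant (running count: 0)
  Position 2: 'a' -> vowel (running count: 1)
Total vowels: 1

1


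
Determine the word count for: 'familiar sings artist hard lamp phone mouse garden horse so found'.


Counting words by splitting on spaces:
  Word 1: 'familiar'
  Word 2: 'sings'
  Word 3: 'artist'
  Word 4: 'hard'
  Word 5: 'lamp'
  Word 6: 'phone'
  Word 7: 'mouse'
  Word 8: 'garden'
  Word 9: 'horse'
  Word 10: 'so'
  Word 11: 'found'
Total words: 11

11


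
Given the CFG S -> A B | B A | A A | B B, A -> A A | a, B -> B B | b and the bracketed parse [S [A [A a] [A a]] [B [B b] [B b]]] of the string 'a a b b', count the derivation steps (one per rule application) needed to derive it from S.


Every bracketed nonterminal node [X ...] in the tree is produced by exactly one rule application.
Reading the tree off as a leftmost derivation:
  Step 1: S  =>  A B   (applied S -> A B)
  Step 2: A B  =>  A A B   (applied A -> A A)
  Step 3: A A B  =>  a A B   (applied A -> a)
  Step 4: a A B  =>  a a B   (applied A -> a)
  Step 5: a a B  =>  a a B B   (applied B -> B B)
  Step 6: a a B B  =>  a a b B   (applied B -> b)
  Step 7: a a b B  =>  a a b b   (applied B -> b)
Final yield: a a b b
Total rewrite steps: 7

7


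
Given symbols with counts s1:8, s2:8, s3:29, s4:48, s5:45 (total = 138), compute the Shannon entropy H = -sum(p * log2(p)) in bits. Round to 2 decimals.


Computing entropy H = -sum(p_i * log2(p_i)):
  s1: p = 8/138 = 0.0580, -p*log2(p) = 0.2382
  s2: p = 8/138 = 0.0580, -p*log2(p) = 0.2382
  s3: p = 29/138 = 0.2101, -p*log2(p) = 0.4729
  s4: p = 48/138 = 0.3478, -p*log2(p) = 0.5299
  s5: p = 45/138 = 0.3261, -p*log2(p) = 0.5272
H = sum of terms = 2.0064
Rounded to 2 decimals: 2.01

2.01


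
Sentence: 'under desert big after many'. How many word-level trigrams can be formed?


Word trigrams from [5] words:
  Trigram 1: (under desert big)
  Trigram 2: (desert big after)
  Trigram 3: (big after many)
Total word trigrams: 5 - 2 = 3

3


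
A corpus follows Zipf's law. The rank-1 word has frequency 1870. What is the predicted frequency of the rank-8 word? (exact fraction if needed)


Zipf's law: freq(rank) = f1 / rank
f1 = 1870, rank = 8
freq = 1870 / 8
GCD(1870, 8) = 2
Simplified: 935/4

935/4


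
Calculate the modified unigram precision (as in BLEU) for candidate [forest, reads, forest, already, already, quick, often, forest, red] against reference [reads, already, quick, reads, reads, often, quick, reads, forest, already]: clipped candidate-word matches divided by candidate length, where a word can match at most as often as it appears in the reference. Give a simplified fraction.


Reference word counts: {'already': 2, 'forest': 1, 'often': 1, 'quick': 2, 'reads': 4}
Checking each candidate word (with clipping):
  'forest' -> in reference (ref count 1, used 1/1) -> match (matches: 1)
  'reads' -> in reference (ref count 4, used 1/4) -> match (matches: 2)
  'forest' -> ref count 1 already used up (1/1) -> clipped, no match (matches: 2)
  'already' -> in reference (ref count 2, used 1/2) -> match (matches: 3)
  'already' -> in reference (ref count 2, used 2/2) -> match (matches: 4)
  'quick' -> in reference (ref count 2, used 1/2) -> match (matches: 5)
  'often' -> in reference (ref count 1, used 1/1) -> match (matches: 6)
  'forest' -> ref count 1 already used up (1/1) -> clipped, no match (matches: 6)
  'red' -> not in reference -> no match (matches: 6)
Clipped matches: 6, Candidate length: 9
Precision = 6/9 = 2/3

2/3


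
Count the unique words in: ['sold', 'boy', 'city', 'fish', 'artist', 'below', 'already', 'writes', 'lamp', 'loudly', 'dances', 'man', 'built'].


Listing all tokens and tracking unique types:
  Token 1: 'sold' -> NEW (unique so far: 1)
  Token 2: 'boy' -> NEW (unique so far: 2)
  Token 3: 'city' -> NEW (unique so far: 3)
  Token 4: 'fish' -> NEW (unique so far: 4)
  Token 5: 'artist' -> NEW (unique so far: 5)
  Token 6: 'below' -> NEW (unique so far: 6)
  Token 7: 'already' -> NEW (unique so far: 7)
  Token 8: 'writes' -> NEW (unique so far: 8)
  Token 9: 'lamp' -> NEW (unique so far: 9)
  Token 10: 'loudly' -> NEW (unique so far: 10)
  Token 11: 'dances' -> NEW (unique so far: 11)
  Token 12: 'man' -> NEW (unique so far: 12)
  Token 13: 'built' -> NEW (unique so far: 13)
Unique types: ('already', 'artist', 'below', 'boy', 'built', 'city', 'dances', 'fish', 'lamp', 'loudly', 'man', 'sold', 'writes')
Vocabulary size: 13

13


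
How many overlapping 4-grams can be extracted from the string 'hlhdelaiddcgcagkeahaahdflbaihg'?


String 'hlhdelaiddcgcagkeahaahdflbaihg' has length L = 30.
Number of overlapping n-grams = L - n + 1
Substituting: 30 - 4 + 1 = 27

27


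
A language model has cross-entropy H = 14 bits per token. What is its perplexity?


Perplexity formula: PP = 2^H
H = 14
PP = 2^14
PP = 2^14 = 16384

16384


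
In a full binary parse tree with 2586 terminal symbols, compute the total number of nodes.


Leaf nodes (terminals): 2586
Internal nodes = n - 1 = 2586 - 1 = 2585
Total = leaves + internal = 2586 + 2585 = 5171

5171


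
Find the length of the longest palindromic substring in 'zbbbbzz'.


Scanning 'zbbbbzz' for palindromic substrings.
Substring at positions 0-5: 'zbbbbz'.
Check: reverse('zbbbbz') = 'zbbbbz' -> palindrome confirmed.
Neighbouring characters ('-' / 'z') break symmetry, so it cannot extend further.
No longer palindromic substring exists; longest length = 6

6


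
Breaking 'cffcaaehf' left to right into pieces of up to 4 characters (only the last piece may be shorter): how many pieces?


'cffcaaehf' has 9 characters.
Chunking with max size 4:
  Chunk 1: 'cffc' (positions 0-3)
  Chunk 2: 'aaeh' (positions 4-7)
  Chunk 3: 'f' (positions 8-8)
Total chunks: ceil(9 / 4) = 3

3


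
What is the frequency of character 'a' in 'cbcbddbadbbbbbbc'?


Scanning 'cbcbddbadbbbbbbc' for 'a':
  Position 7: 'a' -> MATCH (count: 1)
Total occurrences of 'a': 1

1


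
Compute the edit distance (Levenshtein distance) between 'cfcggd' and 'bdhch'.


Building DP table for s1='cfcggd' (len 6) and s2='bdhch' (len 5):
       b  d  h  c  h
    0  1  2  3  4  5
  c 1  1  2  3  3  4
  f 2  2  2  3  4  4
  c 3  3  3  3  3  4
  g 4  4  4  4  4  4
  g 5  5  5  5  5  5
  d 6  6  5  6  6  6
Edit distance = dp[6][5] = 6

6


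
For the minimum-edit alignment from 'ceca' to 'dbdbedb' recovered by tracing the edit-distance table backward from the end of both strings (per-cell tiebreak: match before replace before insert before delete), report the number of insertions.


Edit distance = 6. Backtracking from cell (4, 7) with preference match > replace > insert > delete,
then listing the resulting alignment 'ceca' -> 'dbdbedb' left to right:
  Step 1: insert 'd' [insertion #1]
  Step 2: insert 'b' [insertion #2]
  Step 3: insert 'd' [insertion #3]
  Step 4: replace c->b
  Step 5: keep 'e'
  Step 6: replace c->d
  Step 7: replace a->b
Total insertions: 3

3


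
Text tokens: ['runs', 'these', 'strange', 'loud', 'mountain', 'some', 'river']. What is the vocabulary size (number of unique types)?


Listing all tokens and tracking unique types:
  Token 1: 'runs' -> NEW (unique so far: 1)
  Token 2: 'these' -> NEW (unique so far: 2)
  Token 3: 'strange' -> NEW (unique so far: 3)
  Token 4: 'loud' -> NEW (unique so far: 4)
  Token 5: 'mountain' -> NEW (unique so far: 5)
  Token 6: 'some' -> NEW (unique so far: 6)
  Token 7: 'river' -> NEW (unique so far: 7)
Unique types: ('loud', 'mountain', 'river', 'runs', 'some', 'strange', 'these')
Vocabulary size: 7

7


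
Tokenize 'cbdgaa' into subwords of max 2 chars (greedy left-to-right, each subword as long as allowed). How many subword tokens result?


'cbdgaa' has 6 characters.
Chunking with max size 2:
  Chunk 1: 'cb' (positions 0-1)
  Chunk 2: 'dg' (positions 2-3)
  Chunk 3: 'aa' (positions 4-5)
Total chunks: ceil(6 / 2) = 3

3


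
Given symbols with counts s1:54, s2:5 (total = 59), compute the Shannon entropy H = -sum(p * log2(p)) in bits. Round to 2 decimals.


Computing entropy H = -sum(p_i * log2(p_i)):
  s1: p = 54/59 = 0.9153, -p*log2(p) = 0.1169
  s2: p = 5/59 = 0.0847, -p*log2(p) = 0.3018
H = sum of terms = 0.4187
Rounded to 2 decimals: 0.42

0.42


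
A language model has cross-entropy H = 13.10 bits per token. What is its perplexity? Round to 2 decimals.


Perplexity formula: PP = 2^H
H = 13.10
PP = 2^13.10
Decompose: 2^13.10 = 2^13 * 2^0.10
2^13 = 8192, 2^0.10 ~ 1.0717735
PP ~ 8192 * 1.0717735 = 8779.9685120
Rounded to 2 decimals: 8779.97

8779.97


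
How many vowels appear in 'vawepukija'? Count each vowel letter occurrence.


Scanning each character of 'vawepukija':
  Position 1: 'v' -> consonant (running count: 0)
  Position 2: 'a' -> vowel (running count: 1)
  Position 3: 'w' -> consonant (running count: 1)
  Position 4: 'e' -> vowel (running count: 2)
  Position 5: 'p' -> consonant (running count: 2)
  Position 6: 'u' -> vowel (running count: 3)
  Position 7: 'k' -> consonant (running count: 3)
  Position 8: 'i' -> vowel (running count: 4)
  Position 9: 'j' -> consonant (running count: 4)
  Position 10: 'a' -> vowel (running count: 5)
Total vowels: 5

5


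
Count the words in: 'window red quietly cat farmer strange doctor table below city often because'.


Counting words by splitting on spaces:
  Word 1: 'window'
  Word 2: 'red'
  Word 3: 'quietly'
  Word 4: 'cat'
  Word 5: 'farmer'
  Word 6: 'strange'
  Word 7: 'doctor'
  Word 8: 'table'
  Word 9: 'below'
  Word 10: 'city'
  Word 11: 'often'
  Word 12: 'because'
Total words: 12

12


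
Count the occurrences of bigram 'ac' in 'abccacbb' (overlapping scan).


Scanning 'abccacbb' for bigram 'ac':
  Position 0: 'ab' -> no
  Position 1: 'bc' -> no
  Position 2: 'cc' -> no
  Position 3: 'ca' -> no
  Position 4: 'ac' -> MATCH
  Position 5: 'cb' -> no
  Position 6: 'bb' -> no
Total matches: 1

1


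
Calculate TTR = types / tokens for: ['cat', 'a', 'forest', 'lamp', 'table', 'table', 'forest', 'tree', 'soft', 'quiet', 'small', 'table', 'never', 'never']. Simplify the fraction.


Tokens: 14
Unique types: ('a', 'cat', 'forest', 'lamp', 'never', 'quiet', 'small', 'soft', 'table', 'tree') = 10
TTR = 10/14
Simplify: divide both by 2 -> 5/7
TTR = 5/7

5/7


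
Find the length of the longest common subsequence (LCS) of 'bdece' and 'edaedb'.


DP table for LCS of 'bdece' and 'edaedb':
       e  d  a  e  d  b
    0  0  0  0  0  0  0
  b 0  0  0  0  0  0  1
  d 0  0  1  1  1  1  1
  e 0  1  1  1  2  2  2
  c 0  1  1  1  2  2  2
  e 0  1  1  1  2  2  2
LCS: 'de'
LCS length = 2

2


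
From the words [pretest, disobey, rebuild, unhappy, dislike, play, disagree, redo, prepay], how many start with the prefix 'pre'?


Checking each word for prefix 'pre':
  'pretest' -> YES, starts with 'pre' (count: 1)
  'disobey' -> no (count: 1)
  'rebuild' -> no (count: 1)
  'unhappy' -> no (count: 1)
  'dislike' -> no (count: 1)
  'play' -> no (count: 1)
  'disagree' -> no (count: 1)
  'redo' -> no (count: 1)
  'prepay' -> YES, starts with 'pre' (count: 2)
Total with prefix 'pre': 2

2


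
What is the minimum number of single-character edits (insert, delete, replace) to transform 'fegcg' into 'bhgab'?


Building DP table for s1='fegcg' (len 5) and s2='bhgab' (len 5):
       b  h  g  a  b
    0  1  2  3  4  5
  f 1  1  2  3  4  5
  e 2  2  2  3  4  5
  g 3  3  3  2  3  4
  c 4  4  4  3  3  4
  g 5  5  5  4  4  4
Edit distance = dp[5][5] = 4

4


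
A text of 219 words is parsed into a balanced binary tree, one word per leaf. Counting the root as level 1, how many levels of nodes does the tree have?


In a balanced binary tree with n leaves the deepest leaf is ceil(log2(n)) edges below the root,
so counting node levels inclusive of root and leaves gives ceil(log2(n)) + 1 levels.
log2(219) = 7.7748
ceil(7.7748) = 8
levels = 8 + 1 = 9

9


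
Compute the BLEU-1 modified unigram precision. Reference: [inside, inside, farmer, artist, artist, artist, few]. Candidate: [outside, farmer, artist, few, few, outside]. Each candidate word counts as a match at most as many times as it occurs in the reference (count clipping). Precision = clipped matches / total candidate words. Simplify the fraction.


Reference word counts: {'artist': 3, 'farmer': 1, 'few': 1, 'inside': 2}
Checking each candidate word (with clipping):
  'outside' -> not in reference -> no match (matches: 0)
  'farmer' -> in reference (ref count 1, used 1/1) -> match (matches: 1)
  'artist' -> in reference (ref count 3, used 1/3) -> match (matches: 2)
  'few' -> in reference (ref count 1, used 1/1) -> match (matches: 3)
  'few' -> ref count 1 already used up (1/1) -> clipped, no match (matches: 3)
  'outside' -> not in reference -> no match (matches: 3)
Clipped matches: 3, Candidate length: 6
Precision = 3/6 = 1/2

1/2


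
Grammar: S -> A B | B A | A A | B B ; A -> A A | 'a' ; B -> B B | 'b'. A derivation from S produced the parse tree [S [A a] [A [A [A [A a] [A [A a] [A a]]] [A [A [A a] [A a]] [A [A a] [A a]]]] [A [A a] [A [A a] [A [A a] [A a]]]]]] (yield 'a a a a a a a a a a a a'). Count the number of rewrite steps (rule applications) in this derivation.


Every bracketed nonterminal node [X ...] in the tree is produced by exactly one rule application.
Reading the tree off as a leftmost derivation:
  Step 1: S  =>  A A   (applied S -> A A)
  Step 2: A A  =>  a A   (applied A -> a)
  Step 3: a A  =>  a A A   (applied A -> A A)
  Step 4: a A A  =>  a A A A   (applied A -> A A)
  Step 5: a A A A  =>  a A A A A   (applied A -> A A)
  Step 6: a A A A A  =>  a a A A A   (applied A -> a)
  Step 7: a a A A A  =>  a a A A A A   (applied A -> A A)
  Step 8: a a A A A A  =>  a a a A A A   (applied A -> a)
  Step 9: a a a A A A  =>  a a a a A A   (applied A -> a)
  Step 10: a a a a A A  =>  a a a a A A A   (applied A -> A A)
  Step 11: a a a a A A A  =>  a a a a A A A A   (applied A -> A A)
  Step 12: a a a a A A A A  =>  a a a a a A A A   (applied A -> a)
  Step 13: a a a a a A A A  =>  a a a a a a A A   (applied A -> a)
  Step 14: a a a a a a A A  =>  a a a a a a A A A   (applied A -> A A)
  Step 15: a a a a a a A A A  =>  a a a a a a a A A   (applied A -> a)
  Step 16: a a a a a a a A A  =>  a a a a a a a a A   (applied A -> a)
  Step 17: a a a a a a a a A  =>  a a a a a a a a A A   (applied A -> A A)
  Step 18: a a a a a a a a A A  =>  a a a a a a a a a A   (applied A -> a)
  Step 19: a a a a a a a a a A  =>  a a a a a a a a a A A   (applied A -> A A)
  Step 20: a a a a a a a a a A A  =>  a a a a a a a a a a A   (applied A -> a)
  Step 21: a a a a a a a a a a A  =>  a a a a a a a a a a A A   (applied A -> A A)
  Step 22: a a a a a a a a a a A A  =>  a a a a a a a a a a a A   (applied A -> a)
  Step 23: a a a a a a a a a a a A  =>  a a a a a a a a a a a a   (applied A -> a)
Final yield: a a a a a a a a a a a a
Total rewrite steps: 23

23


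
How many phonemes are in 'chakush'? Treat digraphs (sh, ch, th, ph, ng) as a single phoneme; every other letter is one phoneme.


Parsing 'chakush' greedily, digraphs first:
  'ch' -> digraph (1 consonant phoneme) (phonemes so far: 1)
  'a' -> vowel phoneme (phonemes so far: 2)
  'k' -> consonant phoneme (phonemes so far: 3)
  'u' -> vowel phoneme (phonemes so far: 4)
  'sh' -> digraph (1 consonant phoneme) (phonemes so far: 5)
Total phonemes: 5

5


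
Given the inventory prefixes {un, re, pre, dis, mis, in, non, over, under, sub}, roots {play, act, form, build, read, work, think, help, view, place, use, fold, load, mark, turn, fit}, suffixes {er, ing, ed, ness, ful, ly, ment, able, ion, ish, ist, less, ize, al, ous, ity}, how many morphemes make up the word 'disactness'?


Segmenting 'disactness' against the inventory:
  'dis' -> prefix (morpheme 1)
  'act' -> root (morpheme 2)
  'ness' -> suffix (morpheme 3)
Total morphemes: 3

3


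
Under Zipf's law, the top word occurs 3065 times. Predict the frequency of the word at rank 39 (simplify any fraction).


Zipf's law: freq(rank) = f1 / rank
f1 = 3065, rank = 39
freq = 3065 / 39
GCD(3065, 39) = 1
Simplified: 3065/39

3065/39


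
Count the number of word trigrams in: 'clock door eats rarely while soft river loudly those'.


Word trigrams from [9] words:
  Trigram 1: (clock door eats)
  Trigram 2: (door eats rarely)
  Trigram 3: (eats rarely while)
  Trigram 4: (rarely while soft)
  Trigram 5: (while soft river)
  Trigram 6: (soft river loudly)
  Trigram 7: (river loudly those)
Total word trigrams: 9 - 2 = 7

7


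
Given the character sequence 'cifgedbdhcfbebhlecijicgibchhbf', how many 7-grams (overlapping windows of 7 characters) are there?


String 'cifgedbdhcfbebhlecijicgibchhbf' has length L = 30.
Number of overlapping n-grams = L - n + 1
Substituting: 30 - 7 + 1 = 24

24


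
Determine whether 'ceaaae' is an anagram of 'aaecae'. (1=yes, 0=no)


Sort characters of 'ceaaae': 'aaacee'
Sort characters of 'aaecae': 'aaacee'
Sorted forms match -> they ARE anagrams
Result: 1

1


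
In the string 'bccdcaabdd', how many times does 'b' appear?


Scanning 'bccdcaabdd' for 'b':
  Position 0: 'b' -> MATCH (count: 1)
  Position 7: 'b' -> MATCH (count: 2)
Total occurrences of 'b': 2

2


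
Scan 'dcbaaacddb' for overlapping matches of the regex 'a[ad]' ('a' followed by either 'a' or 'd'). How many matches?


Pattern: a[ad] means 'a' followed by either 'a' or 'd'.
Scanning 'dcbaaacddb' position-by-position:
  Pos 0: window 'dc' -> no
  Pos 1: window 'cb' -> no
  Pos 2: window 'ba' -> no
  Pos 3: window 'aa' -> MATCH
  Pos 4: window 'aa' -> MATCH
  Pos 5: window 'ac' -> no
  Pos 6: window 'cd' -> no
  Pos 7: window 'dd' -> no
  Pos 8: window 'db' -> no
  Pos 9: window 'b' -> no
Total matches: 2

2


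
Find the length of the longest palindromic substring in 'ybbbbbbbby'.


Scanning 'ybbbbbbbby' for palindromic substrings.
Substring at positions 0-9: 'ybbbbbbbby'.
Check: reverse('ybbbbbbbby') = 'ybbbbbbbby' -> palindrome confirmed.
No longer palindromic substring exists; longest length = 10

10


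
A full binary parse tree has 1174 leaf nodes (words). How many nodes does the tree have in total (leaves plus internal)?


Leaf nodes (terminals): 1174
Internal nodes = n - 1 = 1174 - 1 = 1173
Total = leaves + internal = 1174 + 1173 = 2347

2347


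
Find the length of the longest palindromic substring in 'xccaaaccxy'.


Scanning 'xccaaaccxy' for palindromic substrings.
Substring at positions 0-8: 'xccaaaccx'.
Check: reverse('xccaaaccx') = 'xccaaaccx' -> palindrome confirmed.
Neighbouring characters ('-' / 'y') break symmetry, so it cannot extend further.
No longer palindromic substring exists; longest length = 9

9


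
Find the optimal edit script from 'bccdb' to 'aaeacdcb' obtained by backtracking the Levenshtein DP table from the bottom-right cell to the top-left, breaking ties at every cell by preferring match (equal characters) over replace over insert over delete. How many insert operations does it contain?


Edit distance = 5. Backtracking from cell (5, 8) with preference match > replace > insert > delete,
then listing the resulting alignment 'bccdb' -> 'aaeacdcb' left to right:
  Step 1: insert 'a' [insertion #1]
  Step 2: insert 'a' [insertion #2]
  Step 3: replace b->e
  Step 4: replace c->a
  Step 5: keep 'c'
  Step 6: keep 'd'
  Step 7: insert 'c' [insertion #3]
  Step 8: keep 'b'
Total insertions: 3

3


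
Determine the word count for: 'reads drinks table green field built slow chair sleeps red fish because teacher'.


Counting words by splitting on spaces:
  Word 1: 'reads'
  Word 2: 'drinks'
  Word 3: 'table'
  Word 4: 'green'
  Word 5: 'field'
  Word 6: 'built'
  Word 7: 'slow'
  Word 8: 'chair'
  Word 9: 'sleeps'
  Word 10: 'red'
  Word 11: 'fish'
  Word 12: 'because'
  Word 13: 'teacher'
Total words: 13

13


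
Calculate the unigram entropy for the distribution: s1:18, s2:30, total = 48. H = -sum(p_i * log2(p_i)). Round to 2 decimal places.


Computing entropy H = -sum(p_i * log2(p_i)):
  s1: p = 18/48 = 0.3750, -p*log2(p) = 0.5306
  s2: p = 30/48 = 0.6250, -p*log2(p) = 0.4238
H = sum of terms = 0.9544
Rounded to 2 decimals: 0.95

0.95


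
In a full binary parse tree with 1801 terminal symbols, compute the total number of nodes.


Leaf nodes (terminals): 1801
Internal nodes = n - 1 = 1801 - 1 = 1800
Total = leaves + internal = 1801 + 1800 = 3601

3601


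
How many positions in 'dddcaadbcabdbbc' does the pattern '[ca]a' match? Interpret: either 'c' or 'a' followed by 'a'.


Pattern: [ca]a means either 'c' or 'a' followed by 'a'.
Scanning 'dddcaadbcabdbbc' position-by-position:
  Pos 0: window 'dd' -> no
  Pos 1: window 'dd' -> no
  Pos 2: window 'dc' -> no
  Pos 3: window 'ca' -> MATCH
  Pos 4: window 'aa' -> MATCH
  Pos 5: window 'ad' -> no
  Pos 6: window 'db' -> no
  Pos 7: window 'bc' -> no
  Pos 8: window 'ca' -> MATCH
  Pos 9: window 'ab' -> no
  Pos 10: window 'bd' -> no
  Pos 11: window 'db' -> no
  Pos 12: window 'bb' -> no
  Pos 13: window 'bc' -> no
  Pos 14: window 'c' -> no
Total matches: 3

3
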